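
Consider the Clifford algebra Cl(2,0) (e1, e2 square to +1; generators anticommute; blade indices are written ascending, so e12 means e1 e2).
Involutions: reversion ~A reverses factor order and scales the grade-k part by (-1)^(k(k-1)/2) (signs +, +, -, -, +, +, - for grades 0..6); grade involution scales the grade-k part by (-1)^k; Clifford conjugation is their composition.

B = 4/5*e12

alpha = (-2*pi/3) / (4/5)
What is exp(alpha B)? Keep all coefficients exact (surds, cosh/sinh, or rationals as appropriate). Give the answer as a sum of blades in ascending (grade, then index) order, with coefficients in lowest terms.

B^2 = (4/5)^2*(e12)^2 = 16/25*(-1) = -16/25 (a basis 2-blade squares to minus the product of its generators' squares).
B^2 = -16/25 — a negative square means the series sums to a rotation: l = 4/5, alpha*l = -2*pi/3, so exp(alpha B) = cos(-2*pi/3) + (sin(-2*pi/3)/(4/5))*B = -1/2 + (-5*sqrt(3)/8)*B.
Answer: -1/2 - sqrt(3)/2*e12


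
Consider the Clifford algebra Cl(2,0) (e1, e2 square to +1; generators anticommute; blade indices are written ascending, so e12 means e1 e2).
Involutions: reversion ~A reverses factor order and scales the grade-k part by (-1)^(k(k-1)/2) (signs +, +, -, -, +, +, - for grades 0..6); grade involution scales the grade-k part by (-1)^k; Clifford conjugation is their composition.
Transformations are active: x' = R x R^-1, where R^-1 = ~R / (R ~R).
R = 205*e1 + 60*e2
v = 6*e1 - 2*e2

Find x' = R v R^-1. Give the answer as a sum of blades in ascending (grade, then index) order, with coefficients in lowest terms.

~R = 205*e1 + 60*e2, and R ~R = 45625, so R^-1 = ~R / (45625).
R v = 1110 - 770*e12
Answer: 7254/1825*e1 + 8978/1825*e2


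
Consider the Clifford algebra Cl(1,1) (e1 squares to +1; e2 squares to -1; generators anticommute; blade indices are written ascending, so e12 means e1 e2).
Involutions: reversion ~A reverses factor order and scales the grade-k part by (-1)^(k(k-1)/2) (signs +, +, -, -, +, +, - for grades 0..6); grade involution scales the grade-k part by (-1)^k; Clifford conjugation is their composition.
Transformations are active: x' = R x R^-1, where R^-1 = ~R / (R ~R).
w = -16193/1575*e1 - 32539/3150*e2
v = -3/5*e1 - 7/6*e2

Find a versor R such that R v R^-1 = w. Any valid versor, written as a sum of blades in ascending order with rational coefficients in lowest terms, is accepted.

Since q(v) = q(w) = -901/900, the sum R = v + w = -17138/1575*e1 - 18107/1575*e2 does the job whenever invertible.
Answer: -17138/1575*e1 - 18107/1575*e2


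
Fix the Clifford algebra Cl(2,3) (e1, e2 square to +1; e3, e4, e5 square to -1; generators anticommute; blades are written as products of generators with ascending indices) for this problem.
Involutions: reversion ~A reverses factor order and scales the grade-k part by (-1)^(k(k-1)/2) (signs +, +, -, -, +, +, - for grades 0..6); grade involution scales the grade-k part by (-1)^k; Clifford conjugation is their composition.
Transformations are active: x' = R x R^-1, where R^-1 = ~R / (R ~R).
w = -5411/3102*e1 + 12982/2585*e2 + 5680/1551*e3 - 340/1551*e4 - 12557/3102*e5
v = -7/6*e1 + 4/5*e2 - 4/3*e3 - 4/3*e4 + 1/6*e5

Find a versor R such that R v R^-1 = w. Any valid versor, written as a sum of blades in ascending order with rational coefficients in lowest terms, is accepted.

Reasoning: v^2 = w^2 = -356/225 since conjugation preserves the quadratic form; R = v + w = -1505/517*e1 + 3010/517*e2 + 1204/517*e3 - 2408/1551*e4 - 6020/1551*e5 is then valid when invertible, keeping its own part and reversing (v - w)/2.
Answer: -1505/517*e1 + 3010/517*e2 + 1204/517*e3 - 2408/1551*e4 - 6020/1551*e5


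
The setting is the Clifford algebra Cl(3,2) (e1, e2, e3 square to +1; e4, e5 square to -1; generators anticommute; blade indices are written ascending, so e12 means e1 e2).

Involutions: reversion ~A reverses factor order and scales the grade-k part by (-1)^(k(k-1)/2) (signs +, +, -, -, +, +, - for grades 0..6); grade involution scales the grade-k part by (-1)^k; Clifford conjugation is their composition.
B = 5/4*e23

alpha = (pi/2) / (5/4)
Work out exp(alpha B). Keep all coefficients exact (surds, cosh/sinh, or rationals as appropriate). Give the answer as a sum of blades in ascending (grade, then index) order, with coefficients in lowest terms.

B^2 = (5/4)^2*(e23)^2 = 25/16*(-1) = -25/16 (a basis 2-blade squares to minus the product of its generators' squares).
B^2 = -25/16 — a negative square means the series sums to a rotation: l = 5/4, alpha*l = pi/2, so exp(alpha B) = cos(pi/2) + (sin(pi/2)/(5/4))*B = 0 + (4/5)*B.
Answer: e23


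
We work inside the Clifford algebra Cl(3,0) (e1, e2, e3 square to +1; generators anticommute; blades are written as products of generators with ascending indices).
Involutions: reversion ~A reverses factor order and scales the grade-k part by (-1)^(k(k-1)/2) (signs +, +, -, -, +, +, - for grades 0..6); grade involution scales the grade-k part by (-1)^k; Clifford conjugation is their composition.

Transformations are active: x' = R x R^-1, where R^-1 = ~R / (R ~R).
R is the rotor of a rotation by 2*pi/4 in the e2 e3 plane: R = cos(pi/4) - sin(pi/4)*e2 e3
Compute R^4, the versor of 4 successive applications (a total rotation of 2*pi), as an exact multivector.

The rotor phase is half the rotation angle and phases add under composition, so 4 steps in the e2 e3 plane accumulate phase 4*(pi/4) = pi: R^4 = cos(pi) - sin(pi)*e2 e3.
cos(pi) = -1 and sin(pi) = 0, so R^4 = -1. The total rotation 2*pi is 1 full turn, so every vector returns to itself, yet the rotor is -1, on the OTHER sheet of the double cover (an odd number of 2*pi turns).
Answer: -1


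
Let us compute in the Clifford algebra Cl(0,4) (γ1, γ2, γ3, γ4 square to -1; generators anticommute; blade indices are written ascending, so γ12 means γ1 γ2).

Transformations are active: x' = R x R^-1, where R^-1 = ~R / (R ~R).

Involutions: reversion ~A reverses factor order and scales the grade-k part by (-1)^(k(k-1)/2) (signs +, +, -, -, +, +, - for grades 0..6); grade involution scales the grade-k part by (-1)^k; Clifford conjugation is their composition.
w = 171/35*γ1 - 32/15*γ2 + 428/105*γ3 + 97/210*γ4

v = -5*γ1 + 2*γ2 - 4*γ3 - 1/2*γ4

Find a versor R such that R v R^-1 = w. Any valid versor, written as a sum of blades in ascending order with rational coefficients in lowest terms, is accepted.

Sketch: the shared square -181/4 makes R = v + w = -4/35*γ1 - 2/15*γ2 + 8/105*γ3 - 4/105*γ4 the natural versor; its sandwich fixes that direction, negates (v - w)/2, and sends v to w.
Answer: -4/35*γ1 - 2/15*γ2 + 8/105*γ3 - 4/105*γ4


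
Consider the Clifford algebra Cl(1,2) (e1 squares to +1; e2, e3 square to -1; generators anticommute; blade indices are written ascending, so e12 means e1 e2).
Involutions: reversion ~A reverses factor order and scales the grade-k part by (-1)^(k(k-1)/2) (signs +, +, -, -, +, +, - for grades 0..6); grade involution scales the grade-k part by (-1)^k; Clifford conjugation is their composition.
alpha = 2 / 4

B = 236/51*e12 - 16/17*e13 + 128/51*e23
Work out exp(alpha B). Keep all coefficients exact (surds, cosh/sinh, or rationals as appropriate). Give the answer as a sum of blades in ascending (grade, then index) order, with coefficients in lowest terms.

B^2 term by term: the squares give (236/51)^2*(e12)^2 + (-16/17)^2*(e13)^2 + (128/51)^2*(e23)^2 = 55696/2601*(+1) + 256/289*(+1) + 16384/2601*(-1) = 16 (each basis 2-blade squares to minus the product of its generators' squares); cross terms between blades sharing an index anticommute and cancel. So B^2 = 16.
B^2 = 16 — a positive square means the series sums to a boost: l = 4, alpha*l = 2, so exp(alpha B) = cosh(2) + (sinh(2)/4)*B = cosh(2) + (sinh(2)/4)*B.
Answer: cosh(2) + 59*sinh(2)/51*e12 - 4*sinh(2)/17*e13 + 32*sinh(2)/51*e23


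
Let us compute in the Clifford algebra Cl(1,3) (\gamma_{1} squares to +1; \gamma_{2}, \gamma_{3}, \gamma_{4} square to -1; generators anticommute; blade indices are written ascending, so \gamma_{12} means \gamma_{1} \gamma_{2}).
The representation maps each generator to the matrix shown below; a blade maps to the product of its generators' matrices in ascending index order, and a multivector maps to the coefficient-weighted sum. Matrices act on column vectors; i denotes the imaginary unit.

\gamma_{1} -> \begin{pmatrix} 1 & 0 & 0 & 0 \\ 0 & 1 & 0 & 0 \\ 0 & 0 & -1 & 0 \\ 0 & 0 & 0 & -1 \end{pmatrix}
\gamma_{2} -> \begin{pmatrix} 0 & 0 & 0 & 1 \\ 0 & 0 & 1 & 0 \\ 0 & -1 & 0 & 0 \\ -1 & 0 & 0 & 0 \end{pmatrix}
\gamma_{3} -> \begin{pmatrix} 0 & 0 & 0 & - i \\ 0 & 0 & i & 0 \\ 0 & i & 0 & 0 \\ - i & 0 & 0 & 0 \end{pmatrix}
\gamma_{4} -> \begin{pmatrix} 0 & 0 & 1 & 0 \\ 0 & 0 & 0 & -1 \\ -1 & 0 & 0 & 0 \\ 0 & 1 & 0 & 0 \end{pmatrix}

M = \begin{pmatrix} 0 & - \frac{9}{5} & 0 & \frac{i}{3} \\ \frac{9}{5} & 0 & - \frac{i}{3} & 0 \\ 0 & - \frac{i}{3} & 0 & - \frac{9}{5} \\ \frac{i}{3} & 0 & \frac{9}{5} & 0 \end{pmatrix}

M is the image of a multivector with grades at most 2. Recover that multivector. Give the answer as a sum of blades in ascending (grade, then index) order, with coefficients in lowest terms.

Method: the blade images are trace-orthogonal — tr(rho(e_A) rho(e_B)^-1) = 4 if A = B and 0 otherwise — and rho(e_A)^-1 = (e_A)^2 * rho(e_A) with (e_A)^2 = +1 or -1, so the coefficient of e_A in the preimage is (e_A)^2 * tr(M rho(e_A))/4.
Nonzero projections over blades of grade <= 2: \gamma_{3}: (\gamma_{3})^2 = -1, tr(M rho(\gamma_{3})) = \frac{4}{3}, coefficient -\frac{1}{3}; \gamma_{24}: (\gamma_{24})^2 = -1, tr(M rho(\gamma_{24})) = \frac{36}{5}, coefficient -\frac{9}{5}. Every other blade of grade <= 2 projects to 0.
Answer: -\frac{1}{3} \gamma_{3} - \frac{9}{5} \gamma_{24}


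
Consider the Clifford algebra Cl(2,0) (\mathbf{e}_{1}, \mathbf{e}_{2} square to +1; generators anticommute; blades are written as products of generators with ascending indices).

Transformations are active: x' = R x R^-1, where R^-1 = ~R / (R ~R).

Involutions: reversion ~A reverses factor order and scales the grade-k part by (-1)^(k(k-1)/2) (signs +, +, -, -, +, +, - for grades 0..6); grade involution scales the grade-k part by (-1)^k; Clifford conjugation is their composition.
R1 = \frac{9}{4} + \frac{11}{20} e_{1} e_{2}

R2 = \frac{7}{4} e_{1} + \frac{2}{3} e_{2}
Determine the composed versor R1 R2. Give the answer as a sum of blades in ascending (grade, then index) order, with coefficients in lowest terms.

Distribute over the terms of R1 (each basis-blade product reordered to ascending indices, repeated generators contracted through their squares):
(\frac{9}{4}) R2 = \frac{63}{16} e_{1} + \frac{3}{2} e_{2}
(\frac{11}{20} e_{1} e_{2}) R2 = \frac{11}{30} e_{1} - \frac{77}{80} e_{2}
Summing the partial products and collecting blades:
Answer: \frac{1033}{240} e_{1} + \frac{43}{80} e_{2}


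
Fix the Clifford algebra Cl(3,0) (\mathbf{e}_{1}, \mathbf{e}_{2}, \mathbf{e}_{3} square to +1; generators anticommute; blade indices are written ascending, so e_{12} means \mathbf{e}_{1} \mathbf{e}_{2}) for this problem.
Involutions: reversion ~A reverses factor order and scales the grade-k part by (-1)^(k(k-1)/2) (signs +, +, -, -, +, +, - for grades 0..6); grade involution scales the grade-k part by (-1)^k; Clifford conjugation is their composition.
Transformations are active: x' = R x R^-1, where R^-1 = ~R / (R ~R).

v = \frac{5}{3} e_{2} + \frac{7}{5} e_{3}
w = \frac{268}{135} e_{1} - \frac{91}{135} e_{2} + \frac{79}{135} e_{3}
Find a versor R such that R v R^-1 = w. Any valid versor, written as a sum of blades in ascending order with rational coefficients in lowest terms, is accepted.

Equal squares first: v^2 = w^2 = \frac{1066}{225}. Then v + w = \frac{268}{135} e_{1} + \frac{134}{135} e_{2} + \frac{268}{135} e_{3} is a versor taking v to w, provided it is invertible.
Answer: \frac{268}{135} e_{1} + \frac{134}{135} e_{2} + \frac{268}{135} e_{3}


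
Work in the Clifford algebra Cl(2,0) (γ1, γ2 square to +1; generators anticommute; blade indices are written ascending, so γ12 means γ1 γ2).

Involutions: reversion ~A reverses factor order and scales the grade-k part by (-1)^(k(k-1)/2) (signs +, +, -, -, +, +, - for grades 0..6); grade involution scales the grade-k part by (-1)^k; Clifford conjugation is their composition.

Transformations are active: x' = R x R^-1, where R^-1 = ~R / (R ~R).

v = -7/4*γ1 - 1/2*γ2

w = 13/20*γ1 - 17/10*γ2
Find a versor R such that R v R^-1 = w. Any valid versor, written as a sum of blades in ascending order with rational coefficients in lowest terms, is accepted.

Construction: equal norms (both 53/16) license R = v + w = -11/10*γ1 - 11/5*γ2 — nothing changes along that direction, while (v - w)/2 changes sign, so v maps onto w.
Answer: -11/10*γ1 - 11/5*γ2


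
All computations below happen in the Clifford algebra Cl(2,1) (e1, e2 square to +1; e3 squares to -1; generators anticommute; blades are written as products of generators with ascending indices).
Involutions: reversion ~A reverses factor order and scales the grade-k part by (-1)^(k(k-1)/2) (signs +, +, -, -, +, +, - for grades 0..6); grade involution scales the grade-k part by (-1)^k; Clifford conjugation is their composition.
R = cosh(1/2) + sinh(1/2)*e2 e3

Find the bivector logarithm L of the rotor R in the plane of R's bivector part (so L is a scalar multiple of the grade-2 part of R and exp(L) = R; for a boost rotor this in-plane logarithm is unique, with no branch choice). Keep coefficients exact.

The scalar part of R is cosh(1/2), giving the rapidity magnitude (cosh is even); the bivector part supplies orientation, its quotient by sinh of the rapidity is the plane, and L = rapidity * plane — unique in that plane, since flipping both signs leaves L unchanged.
Concretely: cosh(rapidity) = cosh(1/2) gives rapidity = ±1/2, and since rapidity/sinh(rapidity) is even the sign is immaterial: L = (rapidity/sinh(rapidity)) * <R>_2 = (1/(2*sinh(1/2))) * <R>_2.
Answer: 1/2*e2 e3


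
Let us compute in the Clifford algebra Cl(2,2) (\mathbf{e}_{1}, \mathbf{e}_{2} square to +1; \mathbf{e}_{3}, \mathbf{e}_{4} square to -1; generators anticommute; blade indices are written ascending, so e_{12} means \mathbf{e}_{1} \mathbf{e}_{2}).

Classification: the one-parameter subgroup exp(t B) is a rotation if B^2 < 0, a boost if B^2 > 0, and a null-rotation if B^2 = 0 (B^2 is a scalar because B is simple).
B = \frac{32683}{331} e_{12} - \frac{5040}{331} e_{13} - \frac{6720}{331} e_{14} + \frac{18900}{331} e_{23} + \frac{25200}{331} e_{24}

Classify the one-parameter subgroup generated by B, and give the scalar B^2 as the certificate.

B^2 term by term: the squares give (\frac{32683}{331})^2*(e_{12})^2 + (-\frac{5040}{331})^2*(e_{13})^2 + (-\frac{6720}{331})^2*(e_{14})^2 + (\frac{18900}{331})^2*(e_{23})^2 + (\frac{25200}{331})^2*(e_{24})^2 = \frac{1068178489}{109561}*(-1) + \frac{25401600}{109561}*(+1) + \frac{45158400}{109561}*(+1) + \frac{357210000}{109561}*(+1) + \frac{635040000}{109561}*(+1) = -49 (each basis 2-blade squares to minus the product of its generators' squares); cross terms between blades sharing an index anticommute and cancel; the commuting (index-disjoint) pairs give grade-4 terms 2*c*c'*(blade product), which cancel blade by blade — e_{1234}: \frac{254016000}{109561} - \frac{254016000}{109561} = 0 — confirming B is simple. So B^2 = -49.
Answer: rotation, certificate B^2 = -49. Because -49 is invariant under every versor sandwich, the classification follows from its sign alone.


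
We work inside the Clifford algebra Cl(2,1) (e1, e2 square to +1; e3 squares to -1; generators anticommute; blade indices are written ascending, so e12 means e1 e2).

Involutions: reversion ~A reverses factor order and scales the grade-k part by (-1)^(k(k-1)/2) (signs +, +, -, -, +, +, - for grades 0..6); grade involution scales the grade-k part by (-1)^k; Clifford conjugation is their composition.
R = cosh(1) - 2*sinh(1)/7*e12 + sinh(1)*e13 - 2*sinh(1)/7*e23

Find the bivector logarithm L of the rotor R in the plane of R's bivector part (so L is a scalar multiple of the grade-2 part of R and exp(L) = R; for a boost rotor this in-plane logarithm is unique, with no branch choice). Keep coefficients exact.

The scalar part of R is cosh(1), giving the rapidity magnitude (cosh is even); the bivector part supplies orientation, its quotient by sinh of the rapidity is the plane, and L = rapidity * plane — unique in that plane, since flipping both signs leaves L unchanged.
Concretely: cosh(rapidity) = cosh(1) gives rapidity = ±1, and since rapidity/sinh(rapidity) is even the sign is immaterial: L = (rapidity/sinh(rapidity)) * <R>_2 = (1/sinh(1)) * <R>_2.
Answer: -2/7*e12 + e13 - 2/7*e23


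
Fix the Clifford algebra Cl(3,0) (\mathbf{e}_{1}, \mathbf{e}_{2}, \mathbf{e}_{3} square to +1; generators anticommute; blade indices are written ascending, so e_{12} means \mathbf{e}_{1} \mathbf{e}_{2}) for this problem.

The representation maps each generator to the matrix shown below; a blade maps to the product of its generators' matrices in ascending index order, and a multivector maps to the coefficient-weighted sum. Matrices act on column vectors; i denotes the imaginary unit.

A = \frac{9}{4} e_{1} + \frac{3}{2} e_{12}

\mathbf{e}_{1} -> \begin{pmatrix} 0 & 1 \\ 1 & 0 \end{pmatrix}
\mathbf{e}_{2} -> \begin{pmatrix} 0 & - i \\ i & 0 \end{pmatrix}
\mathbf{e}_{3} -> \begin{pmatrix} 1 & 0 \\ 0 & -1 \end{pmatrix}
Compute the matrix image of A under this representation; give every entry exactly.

Bivector images (products of the table entries): rho(e_{12}) = rho(\mathbf{e}_{1})rho(\mathbf{e}_{2}) = \begin{pmatrix} i & 0 \\ 0 & - i \end{pmatrix}.
M = (\frac{9}{4})*rho(e_{1}) + (\frac{3}{2})*rho(e_{12}), summed entrywise:
Answer: \begin{pmatrix} \frac{3 i}{2} & \frac{9}{4} \\ \frac{9}{4} & - \frac{3 i}{2} \end{pmatrix}


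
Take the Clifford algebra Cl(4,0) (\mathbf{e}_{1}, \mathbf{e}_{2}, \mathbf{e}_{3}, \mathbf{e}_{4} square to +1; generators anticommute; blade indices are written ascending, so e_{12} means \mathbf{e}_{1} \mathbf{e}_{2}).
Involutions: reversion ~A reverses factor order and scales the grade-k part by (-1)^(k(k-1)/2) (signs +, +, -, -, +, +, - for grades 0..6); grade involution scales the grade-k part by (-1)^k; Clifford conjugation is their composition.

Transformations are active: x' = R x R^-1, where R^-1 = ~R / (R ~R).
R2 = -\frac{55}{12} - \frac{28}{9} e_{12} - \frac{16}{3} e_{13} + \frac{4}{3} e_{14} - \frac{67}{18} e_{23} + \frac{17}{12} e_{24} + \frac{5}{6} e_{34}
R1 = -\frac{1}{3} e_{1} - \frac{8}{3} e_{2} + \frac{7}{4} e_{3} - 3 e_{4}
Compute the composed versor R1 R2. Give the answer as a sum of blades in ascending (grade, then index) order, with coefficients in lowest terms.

Distribute over the terms of R1 (each basis-blade product reordered to ascending indices, repeated generators contracted through their squares):
(-\frac{1}{3} e_{1}) R2 = \frac{55}{36} e_{1} + \frac{28}{27} e_{2} + \frac{16}{9} e_{3} - \frac{4}{9} e_{4} + \frac{67}{54} e_{123} - \frac{17}{36} e_{124} - \frac{5}{18} e_{134}
(-\frac{8}{3} e_{2}) R2 = -\frac{224}{27} e_{1} + \frac{110}{9} e_{2} + \frac{268}{27} e_{3} - \frac{34}{9} e_{4} - \frac{128}{9} e_{123} + \frac{32}{9} e_{124} - \frac{20}{9} e_{234}
(\frac{7}{4} e_{3}) R2 = \frac{28}{3} e_{1} + \frac{469}{72} e_{2} - \frac{385}{48} e_{3} + \frac{35}{24} e_{4} - \frac{49}{9} e_{123} - \frac{7}{3} e_{134} - \frac{119}{48} e_{234}
(-3 e_{4}) R2 = 4 e_{1} + \frac{17}{4} e_{2} + \frac{5}{2} e_{3} + \frac{55}{4} e_{4} + \frac{28}{3} e_{124} + 16 e_{134} + \frac{67}{6} e_{234}
Summing the partial products and collecting blades:
Answer: \frac{709}{108} e_{1} + \frac{5189}{216} e_{2} + \frac{2671}{432} e_{3} + \frac{791}{72} e_{4} - \frac{995}{54} e_{123} + \frac{149}{12} e_{124} + \frac{241}{18} e_{134} + \frac{931}{144} e_{234}


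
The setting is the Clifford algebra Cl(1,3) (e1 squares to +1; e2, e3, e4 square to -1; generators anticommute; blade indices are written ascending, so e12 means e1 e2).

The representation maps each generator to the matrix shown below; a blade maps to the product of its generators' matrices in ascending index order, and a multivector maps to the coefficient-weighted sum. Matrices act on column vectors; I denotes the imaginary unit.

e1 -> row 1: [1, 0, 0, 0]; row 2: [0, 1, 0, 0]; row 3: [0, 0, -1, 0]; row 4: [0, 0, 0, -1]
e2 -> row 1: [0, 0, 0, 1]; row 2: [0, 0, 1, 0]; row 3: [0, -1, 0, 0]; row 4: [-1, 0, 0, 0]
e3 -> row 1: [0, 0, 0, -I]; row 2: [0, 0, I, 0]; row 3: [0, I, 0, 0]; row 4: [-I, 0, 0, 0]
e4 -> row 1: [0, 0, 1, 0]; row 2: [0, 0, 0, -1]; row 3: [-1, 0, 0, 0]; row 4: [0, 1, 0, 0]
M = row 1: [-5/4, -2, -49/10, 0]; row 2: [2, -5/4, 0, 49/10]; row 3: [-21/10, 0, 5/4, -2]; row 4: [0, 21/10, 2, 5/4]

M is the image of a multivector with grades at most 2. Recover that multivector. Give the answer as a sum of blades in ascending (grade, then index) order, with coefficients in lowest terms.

Method: the blade images are trace-orthogonal — tr(rho(e_A) rho(e_B)^-1) = 4 if A = B and 0 otherwise — and rho(e_A)^-1 = (e_A)^2 * rho(e_A) with (e_A)^2 = +1 or -1, so the coefficient of e_A in the preimage is (e_A)^2 * tr(M rho(e_A))/4.
Nonzero projections over blades of grade <= 2: e1: (e1)^2 = +1, tr(M rho(e1)) = -5, coefficient -5/4; e4: (e4)^2 = -1, tr(M rho(e4)) = 28/5, coefficient -7/5; e14: (e14)^2 = +1, tr(M rho(e14)) = -14, coefficient -7/2; e24: (e24)^2 = -1, tr(M rho(e24)) = 8, coefficient -2. Every other blade of grade <= 2 projects to 0.
Answer: -5/4*e1 - 7/5*e4 - 7/2*e14 - 2*e24


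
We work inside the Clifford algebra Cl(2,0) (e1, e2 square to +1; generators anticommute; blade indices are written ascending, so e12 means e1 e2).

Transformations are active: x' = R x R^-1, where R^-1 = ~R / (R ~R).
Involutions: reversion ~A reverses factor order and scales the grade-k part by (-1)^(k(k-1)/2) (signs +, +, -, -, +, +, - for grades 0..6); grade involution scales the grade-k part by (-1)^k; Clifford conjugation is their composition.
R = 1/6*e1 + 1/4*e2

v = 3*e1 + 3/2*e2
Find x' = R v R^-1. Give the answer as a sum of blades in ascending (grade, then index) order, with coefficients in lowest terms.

~R = 1/6*e1 + 1/4*e2, and R ~R = 13/144, so R^-1 = ~R / (13/144).
R v = 7/8 - 1/2*e12
Answer: 3/13*e1 + 87/26*e2


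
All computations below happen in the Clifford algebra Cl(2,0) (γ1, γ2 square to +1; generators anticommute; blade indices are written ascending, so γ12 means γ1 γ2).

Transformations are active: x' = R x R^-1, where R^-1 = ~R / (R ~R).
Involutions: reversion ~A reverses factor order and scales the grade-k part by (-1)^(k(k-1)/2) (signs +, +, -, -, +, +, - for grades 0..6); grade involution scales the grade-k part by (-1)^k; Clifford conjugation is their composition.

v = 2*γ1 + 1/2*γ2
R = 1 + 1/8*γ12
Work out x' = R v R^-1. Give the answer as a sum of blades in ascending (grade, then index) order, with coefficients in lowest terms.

~R = 1 - 1/8*γ12, and R ~R = 65/64, so R^-1 = ~R / (65/64).
R v = 33/16*γ1 + 1/4*γ2
Answer: 134/65*γ1 - 1/130*γ2


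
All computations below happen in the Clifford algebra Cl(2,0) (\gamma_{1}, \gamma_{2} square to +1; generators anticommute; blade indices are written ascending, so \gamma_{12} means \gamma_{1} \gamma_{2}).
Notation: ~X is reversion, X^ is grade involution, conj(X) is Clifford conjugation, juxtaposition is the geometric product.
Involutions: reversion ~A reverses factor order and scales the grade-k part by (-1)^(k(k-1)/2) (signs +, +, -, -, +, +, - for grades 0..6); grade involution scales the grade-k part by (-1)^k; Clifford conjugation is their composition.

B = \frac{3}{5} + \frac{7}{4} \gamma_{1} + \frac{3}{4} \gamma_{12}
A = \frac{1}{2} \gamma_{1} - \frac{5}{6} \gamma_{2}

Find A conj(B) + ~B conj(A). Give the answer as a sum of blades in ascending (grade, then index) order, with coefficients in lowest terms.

first term: -\frac{7}{8} - \frac{13}{40} \gamma_{1} - \frac{7}{8} \gamma_{2} - \frac{35}{24} \gamma_{12}
second term: -\frac{7}{8} - \frac{37}{40} \gamma_{1} + \frac{1}{8} \gamma_{2} + \frac{35}{24} \gamma_{12}
Answer: -\frac{7}{4} - \frac{5}{4} \gamma_{1} - \frac{3}{4} \gamma_{2}


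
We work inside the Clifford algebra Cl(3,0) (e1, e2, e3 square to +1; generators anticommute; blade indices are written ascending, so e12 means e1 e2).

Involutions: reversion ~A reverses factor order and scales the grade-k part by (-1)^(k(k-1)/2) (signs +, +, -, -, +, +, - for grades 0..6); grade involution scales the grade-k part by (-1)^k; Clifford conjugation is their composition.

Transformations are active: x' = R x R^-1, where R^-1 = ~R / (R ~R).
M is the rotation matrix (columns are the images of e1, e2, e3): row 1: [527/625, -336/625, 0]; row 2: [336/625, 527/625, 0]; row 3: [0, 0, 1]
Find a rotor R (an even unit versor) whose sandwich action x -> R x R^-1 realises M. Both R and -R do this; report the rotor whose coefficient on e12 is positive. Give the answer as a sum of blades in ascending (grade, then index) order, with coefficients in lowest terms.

Method: write R = a + b12*e12 + b13*e13 + b23*e23 with a^2 + b12^2 + b13^2 + b23^2 = 1 (so R^-1 = ~R). Expanding the columns R e_j ~R gives tr M = 4a^2 - 1 and, from the antisymmetric part, M21 - M12 = -4a*b12, M13 - M31 = 4a*b13, M32 - M23 = -4a*b23.
Here tr M = 1679/625, so a^2 = (1 + tr M)/4 = 576/625 and a = ±24/25. Taking a = 24/25: M21 - M12 = 672/625, M13 - M31 = 0, M32 - M23 = 0, giving b12 = -7/25, b13 = 0, b23 = 0, i.e. R = 24/25 - 7/25*e12.
Its e12 coefficient is negative, so report the other preimage -R.
Answer: -24/25 + 7/25*e12. Uniqueness: Spin(3) -> SO(3) maps R and -R to the same rotation of trace 1679/625; fixing the sign of the e12 coefficient removes the ambiguity.


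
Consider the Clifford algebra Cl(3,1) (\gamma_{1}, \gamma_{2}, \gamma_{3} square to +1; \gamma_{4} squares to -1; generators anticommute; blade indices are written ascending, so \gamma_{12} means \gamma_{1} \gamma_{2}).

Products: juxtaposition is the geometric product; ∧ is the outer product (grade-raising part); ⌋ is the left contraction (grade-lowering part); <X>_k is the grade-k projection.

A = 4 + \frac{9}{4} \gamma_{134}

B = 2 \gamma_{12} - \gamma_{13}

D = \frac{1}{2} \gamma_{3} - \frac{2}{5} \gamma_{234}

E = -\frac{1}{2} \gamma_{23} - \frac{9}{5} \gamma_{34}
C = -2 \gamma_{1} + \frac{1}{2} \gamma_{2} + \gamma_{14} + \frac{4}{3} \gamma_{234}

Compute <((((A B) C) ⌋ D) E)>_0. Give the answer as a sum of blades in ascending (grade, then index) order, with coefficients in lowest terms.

step 1: \frac{9}{4} \gamma_{4} + 8 \gamma_{12} - 4 \gamma_{13} + \frac{9}{2} \gamma_{234}
step 2: 6 + \frac{25}{4} \gamma_{1} + 16 \gamma_{2} - 8 \gamma_{3} + \frac{9}{2} \gamma_{14} - 3 \gamma_{23} - \frac{73}{8} \gamma_{24} + \frac{25}{4} \gamma_{34} + \frac{13}{2} \gamma_{123} + \frac{16}{3} \gamma_{124} + \frac{32}{3} \gamma_{134} + 9 \gamma_{1234}
step 3: -4 - \frac{5}{2} \gamma_{2} - \frac{13}{20} \gamma_{3} - \frac{6}{5} \gamma_{4} - \frac{16}{5} \gamma_{24} - \frac{32}{5} \gamma_{34} - \frac{12}{5} \gamma_{234}
step 4: \frac{288}{25} + \frac{799}{200} \gamma_{2} + \frac{341}{100} \gamma_{3} - \frac{3}{100} \gamma_{4} + \frac{194}{25} \gamma_{23} - \frac{16}{5} \gamma_{24} + \frac{44}{5} \gamma_{34} + \frac{51}{10} \gamma_{234}
step 5: \frac{288}{25}
Answer: \frac{288}{25}


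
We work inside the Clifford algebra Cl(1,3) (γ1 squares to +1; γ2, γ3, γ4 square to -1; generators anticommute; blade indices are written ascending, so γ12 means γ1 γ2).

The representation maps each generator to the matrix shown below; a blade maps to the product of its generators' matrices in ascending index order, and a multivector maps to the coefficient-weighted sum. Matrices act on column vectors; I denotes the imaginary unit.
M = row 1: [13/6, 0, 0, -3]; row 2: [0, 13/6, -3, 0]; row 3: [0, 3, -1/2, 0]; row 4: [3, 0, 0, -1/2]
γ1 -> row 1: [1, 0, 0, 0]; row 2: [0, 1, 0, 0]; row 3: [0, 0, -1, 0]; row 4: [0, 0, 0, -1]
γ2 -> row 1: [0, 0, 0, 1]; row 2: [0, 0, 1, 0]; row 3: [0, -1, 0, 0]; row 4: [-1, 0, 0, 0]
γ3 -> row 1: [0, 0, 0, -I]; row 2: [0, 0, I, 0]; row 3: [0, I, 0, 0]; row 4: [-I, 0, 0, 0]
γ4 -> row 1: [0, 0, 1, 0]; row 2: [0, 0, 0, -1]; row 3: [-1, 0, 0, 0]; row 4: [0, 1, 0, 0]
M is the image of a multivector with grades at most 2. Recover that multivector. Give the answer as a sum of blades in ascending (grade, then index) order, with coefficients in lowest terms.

Method: the blade images are trace-orthogonal — tr(rho(e_A) rho(e_B)^-1) = 4 if A = B and 0 otherwise — and rho(e_A)^-1 = (e_A)^2 * rho(e_A) with (e_A)^2 = +1 or -1, so the coefficient of e_A in the preimage is (e_A)^2 * tr(M rho(e_A))/4.
Nonzero projections over blades of grade <= 2: 1: (1)^2 = +1, tr(M 1) = 10/3, coefficient 5/6; γ1: (γ1)^2 = +1, tr(M rho(γ1)) = 16/3, coefficient 4/3; γ2: (γ2)^2 = -1, tr(M rho(γ2)) = 12, coefficient -3. Every other blade of grade <= 2 projects to 0.
Answer: 5/6 + 4/3*γ1 - 3*γ2


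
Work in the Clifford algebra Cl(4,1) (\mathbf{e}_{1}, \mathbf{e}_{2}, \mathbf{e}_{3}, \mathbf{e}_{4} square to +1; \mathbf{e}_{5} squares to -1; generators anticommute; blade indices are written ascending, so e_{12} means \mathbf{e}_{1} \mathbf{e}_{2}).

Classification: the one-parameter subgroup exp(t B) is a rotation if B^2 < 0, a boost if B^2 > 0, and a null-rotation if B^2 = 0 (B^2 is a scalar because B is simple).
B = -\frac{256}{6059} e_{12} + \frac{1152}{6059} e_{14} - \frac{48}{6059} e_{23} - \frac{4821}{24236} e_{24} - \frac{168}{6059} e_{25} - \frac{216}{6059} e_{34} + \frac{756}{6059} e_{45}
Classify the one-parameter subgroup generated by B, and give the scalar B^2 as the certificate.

B^2 term by term: the squares give (-\frac{256}{6059})^2*(e_{12})^2 + (\frac{1152}{6059})^2*(e_{14})^2 + (-\frac{48}{6059})^2*(e_{23})^2 + (-\frac{4821}{24236})^2*(e_{24})^2 + (-\frac{168}{6059})^2*(e_{25})^2 + (-\frac{216}{6059})^2*(e_{34})^2 + (\frac{756}{6059})^2*(e_{45})^2 = \frac{65536}{36711481}*(-1) + \frac{1327104}{36711481}*(-1) + \frac{2304}{36711481}*(-1) + \frac{23242041}{587383696}*(-1) + \frac{28224}{36711481}*(+1) + \frac{46656}{36711481}*(-1) + \frac{571536}{36711481}*(+1) = -\frac{1}{16} (each basis 2-blade squares to minus the product of its generators' squares); cross terms between blades sharing an index anticommute and cancel; the commuting (index-disjoint) pairs give grade-4 terms 2*c*c'*(blade product), which cancel blade by blade — e_{1234}: \frac{110592}{36711481} - \frac{110592}{36711481} = 0; e_{1245}: -\frac{387072}{36711481} + \frac{387072}{36711481} = 0; e_{2345}: -\frac{72576}{36711481} + \frac{72576}{36711481} = 0 — confirming B is simple. So B^2 = -\frac{1}{16}.
Answer: rotation, certificate B^2 = -\frac{1}{16}. Certificate logic: -\frac{1}{16} is a conjugation-invariant scalar, so its sign fixes rotation versus boost versus null-rotation outright.


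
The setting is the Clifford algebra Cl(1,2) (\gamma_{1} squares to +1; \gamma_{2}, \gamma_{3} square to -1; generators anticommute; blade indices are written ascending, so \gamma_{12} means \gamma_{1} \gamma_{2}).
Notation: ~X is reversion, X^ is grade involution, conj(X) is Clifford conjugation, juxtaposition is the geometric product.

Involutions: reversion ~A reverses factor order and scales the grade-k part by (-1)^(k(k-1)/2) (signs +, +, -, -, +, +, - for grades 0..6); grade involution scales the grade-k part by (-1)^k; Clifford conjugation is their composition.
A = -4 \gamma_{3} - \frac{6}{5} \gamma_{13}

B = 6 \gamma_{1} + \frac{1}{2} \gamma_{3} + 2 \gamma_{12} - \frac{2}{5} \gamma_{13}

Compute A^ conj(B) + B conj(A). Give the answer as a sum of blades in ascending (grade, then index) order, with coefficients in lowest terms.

first term: \frac{38}{25} + \gamma_{1} - \frac{36}{5} \gamma_{3} + 24 \gamma_{13} + \frac{12}{5} \gamma_{23} - 8 \gamma_{123}
second term: -\frac{62}{25} + \frac{11}{5} \gamma_{1} + \frac{36}{5} \gamma_{3} + 24 \gamma_{13} - \frac{12}{5} \gamma_{23} + 8 \gamma_{123}
Answer: -\frac{24}{25} + \frac{16}{5} \gamma_{1} + 48 \gamma_{13}


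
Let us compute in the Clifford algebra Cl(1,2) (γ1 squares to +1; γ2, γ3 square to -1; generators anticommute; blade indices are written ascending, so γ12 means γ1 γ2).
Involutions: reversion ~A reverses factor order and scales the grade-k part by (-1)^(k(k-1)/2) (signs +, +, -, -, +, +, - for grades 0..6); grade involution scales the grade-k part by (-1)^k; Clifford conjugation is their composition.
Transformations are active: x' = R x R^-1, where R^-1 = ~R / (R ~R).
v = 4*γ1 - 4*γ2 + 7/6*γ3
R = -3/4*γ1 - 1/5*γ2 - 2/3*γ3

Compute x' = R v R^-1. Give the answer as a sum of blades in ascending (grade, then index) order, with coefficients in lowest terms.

~R = -3/4*γ1 - 1/5*γ2 - 2/3*γ3, and R ~R = 281/3600, so R^-1 = ~R / (281/3600).
R v = -136/45 + 19/5*γ12 + 43/24*γ13 - 29/10*γ23
Answer: 15196/281*γ1 + 5476/281*γ2 + 85073/1686*γ3


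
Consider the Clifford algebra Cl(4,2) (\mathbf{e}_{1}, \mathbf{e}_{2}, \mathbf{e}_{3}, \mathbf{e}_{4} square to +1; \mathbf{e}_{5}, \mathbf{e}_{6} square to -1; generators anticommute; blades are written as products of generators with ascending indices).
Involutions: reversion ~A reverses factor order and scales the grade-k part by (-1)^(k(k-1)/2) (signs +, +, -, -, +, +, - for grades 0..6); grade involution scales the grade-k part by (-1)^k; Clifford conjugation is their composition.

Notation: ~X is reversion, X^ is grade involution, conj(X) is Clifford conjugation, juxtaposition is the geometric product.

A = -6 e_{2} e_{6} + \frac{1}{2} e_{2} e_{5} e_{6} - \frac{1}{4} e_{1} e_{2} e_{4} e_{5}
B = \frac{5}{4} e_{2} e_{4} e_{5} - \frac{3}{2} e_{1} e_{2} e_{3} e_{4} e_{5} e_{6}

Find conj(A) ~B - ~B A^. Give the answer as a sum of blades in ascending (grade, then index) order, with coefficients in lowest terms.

first term: \frac{5}{16} e_{1} + \frac{3}{8} e_{3} e_{6} - \frac{5}{8} e_{4} e_{6} + \frac{3}{4} e_{1} e_{3} e_{4} + \frac{15}{2} e_{4} e_{5} e_{6} - 9 e_{1} e_{3} e_{4} e_{5}
second term: -\frac{5}{16} e_{1} + \frac{3}{8} e_{3} e_{6} - \frac{5}{8} e_{4} e_{6} + \frac{3}{4} e_{1} e_{3} e_{4} + \frac{15}{2} e_{4} e_{5} e_{6} + 9 e_{1} e_{3} e_{4} e_{5}
Answer: \frac{5}{8} e_{1} - 18 e_{1} e_{3} e_{4} e_{5}


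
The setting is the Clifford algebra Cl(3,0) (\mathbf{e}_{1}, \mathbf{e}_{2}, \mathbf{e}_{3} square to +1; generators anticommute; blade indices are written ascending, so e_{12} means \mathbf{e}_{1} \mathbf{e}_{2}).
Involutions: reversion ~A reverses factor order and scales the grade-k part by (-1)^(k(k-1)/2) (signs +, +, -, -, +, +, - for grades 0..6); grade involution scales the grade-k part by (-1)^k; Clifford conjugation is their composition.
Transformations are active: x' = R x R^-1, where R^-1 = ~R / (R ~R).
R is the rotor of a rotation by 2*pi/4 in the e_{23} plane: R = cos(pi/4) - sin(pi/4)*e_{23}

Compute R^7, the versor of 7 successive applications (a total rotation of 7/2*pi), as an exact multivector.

Because a rotor carries half the rotation angle, composing 7 copies of this e_{23}-plane rotor multiplies the phase: 7*(pi/4) = \frac{7 \pi}{4}, hence R^7 = cos(\frac{7 \pi}{4}) - sin(\frac{7 \pi}{4})*e_{23}.
cos(\frac{7 \pi}{4}) = \frac{\sqrt{2}}{2} and sin(\frac{7 \pi}{4}) = - \frac{\sqrt{2}}{2}, so R^7 = \frac{\sqrt{2}}{2} + \frac{\sqrt{2}}{2} e_{23}. The net rotation is 3/2*pi (after discarding 1 full turn, each of which contributes a factor -1 to the rotor); the rotor keeps the half-angle phase exactly.
Answer: \frac{\sqrt{2}}{2} + \frac{\sqrt{2}}{2} e_{23}


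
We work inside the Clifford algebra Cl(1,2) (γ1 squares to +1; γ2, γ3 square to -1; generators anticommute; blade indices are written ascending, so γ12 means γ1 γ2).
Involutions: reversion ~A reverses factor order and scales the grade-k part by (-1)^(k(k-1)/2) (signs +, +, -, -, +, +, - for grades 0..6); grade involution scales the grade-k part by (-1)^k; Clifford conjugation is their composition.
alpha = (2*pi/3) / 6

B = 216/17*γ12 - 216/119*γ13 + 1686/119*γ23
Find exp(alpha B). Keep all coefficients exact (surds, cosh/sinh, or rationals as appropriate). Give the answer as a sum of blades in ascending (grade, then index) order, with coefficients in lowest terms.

B^2 term by term: the squares give (216/17)^2*(γ12)^2 + (-216/119)^2*(γ13)^2 + (1686/119)^2*(γ23)^2 = 46656/289*(+1) + 46656/14161*(+1) + 2842596/14161*(-1) = -36 (each basis 2-blade squares to minus the product of its generators' squares); cross terms between blades sharing an index anticommute and cancel. So B^2 = -36.
B^2 = -36 — circular case — the even/odd split gives cos and sin: l = 6, alpha*l = 2*pi/3, so exp(alpha B) = cos(2*pi/3) + (sin(2*pi/3)/6)*B = -1/2 + (sqrt(3)/12)*B.
Answer: -1/2 + 18*sqrt(3)/17*γ12 - 18*sqrt(3)/119*γ13 + 281*sqrt(3)/238*γ23


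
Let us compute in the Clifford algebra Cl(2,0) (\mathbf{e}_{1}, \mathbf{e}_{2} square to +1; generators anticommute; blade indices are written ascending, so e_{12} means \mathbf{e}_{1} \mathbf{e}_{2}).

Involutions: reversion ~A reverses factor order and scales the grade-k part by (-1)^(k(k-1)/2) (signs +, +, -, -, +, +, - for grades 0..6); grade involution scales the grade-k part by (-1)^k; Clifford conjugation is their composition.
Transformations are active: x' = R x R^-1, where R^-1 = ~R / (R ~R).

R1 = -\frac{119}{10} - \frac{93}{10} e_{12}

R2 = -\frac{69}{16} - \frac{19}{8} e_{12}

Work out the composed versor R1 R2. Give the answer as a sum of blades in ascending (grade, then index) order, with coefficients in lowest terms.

Distribute over the terms of R1 (each basis-blade product reordered to ascending indices, repeated generators contracted through their squares):
(-\frac{119}{10}) R2 = \frac{8211}{160} + \frac{2261}{80} e_{12}
(-\frac{93}{10} e_{12}) R2 = -\frac{1767}{80} + \frac{6417}{160} e_{12}
Summing the partial products and collecting blades:
Answer: \frac{4677}{160} + \frac{10939}{160} e_{12}


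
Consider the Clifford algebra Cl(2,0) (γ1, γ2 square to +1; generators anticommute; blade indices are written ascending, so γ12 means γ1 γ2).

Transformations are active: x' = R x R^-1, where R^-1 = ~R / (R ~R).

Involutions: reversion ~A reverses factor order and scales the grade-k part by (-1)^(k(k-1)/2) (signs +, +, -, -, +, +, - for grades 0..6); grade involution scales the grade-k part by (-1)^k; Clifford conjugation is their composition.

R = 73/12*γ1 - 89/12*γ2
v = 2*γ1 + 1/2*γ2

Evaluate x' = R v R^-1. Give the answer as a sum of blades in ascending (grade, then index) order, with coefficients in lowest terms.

~R = 73/12*γ1 - 89/12*γ2, and R ~R = 6625/72, so R^-1 = ~R / (6625/72).
R v = 203/24 + 143/8*γ12
Answer: -11681/13250*γ1 - 12346/6625*γ2


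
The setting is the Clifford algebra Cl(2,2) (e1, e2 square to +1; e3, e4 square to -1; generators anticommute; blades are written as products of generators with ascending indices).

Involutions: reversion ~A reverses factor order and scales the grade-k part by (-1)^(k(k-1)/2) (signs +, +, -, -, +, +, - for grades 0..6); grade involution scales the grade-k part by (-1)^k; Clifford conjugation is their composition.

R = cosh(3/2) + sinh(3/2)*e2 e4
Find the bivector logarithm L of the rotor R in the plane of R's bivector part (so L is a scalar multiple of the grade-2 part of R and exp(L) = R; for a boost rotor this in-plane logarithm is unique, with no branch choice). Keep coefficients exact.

The scalar part of R is cosh(3/2), so cosh pins the rapidity up to sign — the sign comes from the bivector part; dividing that part by sinh of the rapidity yields the plane, and the in-plane L = rapidity * plane is unique because the two sign choices cancel.
Concretely: cosh(rapidity) = cosh(3/2) gives rapidity = ±3/2, and since rapidity/sinh(rapidity) is even the sign is immaterial: L = (rapidity/sinh(rapidity)) * <R>_2 = (3/(2*sinh(3/2))) * <R>_2.
Answer: 3/2*e2 e4


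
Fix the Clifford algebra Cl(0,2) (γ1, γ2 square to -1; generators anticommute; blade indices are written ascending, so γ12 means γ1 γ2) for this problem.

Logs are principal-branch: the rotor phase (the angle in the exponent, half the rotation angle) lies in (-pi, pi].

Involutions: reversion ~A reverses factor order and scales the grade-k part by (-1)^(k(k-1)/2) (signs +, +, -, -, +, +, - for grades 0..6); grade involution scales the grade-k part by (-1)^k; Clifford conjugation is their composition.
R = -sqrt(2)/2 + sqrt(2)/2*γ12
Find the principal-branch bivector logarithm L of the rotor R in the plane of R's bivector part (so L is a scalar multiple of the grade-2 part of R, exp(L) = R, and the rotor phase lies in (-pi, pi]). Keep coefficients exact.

The scalar part of R is -sqrt(2)/2, so the principal-branch rotor phase is pinned; divide the bivector part by its sine to get the unit plane — L is the phase times that plane.
Concretely: cos(phase) = -sqrt(2)/2 gives phase = ±3*pi/4, and since phase/sin(phase) is even the sign is immaterial: L = (phase/sin(phase)) * <R>_2 = (3*sqrt(2)*pi/4) * <R>_2.
Answer: 3*pi/4*γ12
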